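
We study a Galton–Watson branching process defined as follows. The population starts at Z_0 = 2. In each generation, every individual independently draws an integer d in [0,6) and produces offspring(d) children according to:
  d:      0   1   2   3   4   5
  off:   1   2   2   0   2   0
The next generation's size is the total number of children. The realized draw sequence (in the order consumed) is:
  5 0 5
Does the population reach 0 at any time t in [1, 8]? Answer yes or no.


yes

gen 0: Z_0=2, draws=[5, 0], offspring=[0, 1], Z_1=1
gen 1: Z_1=1, draws=[5], offspring=[0], Z_2=0
gen 2: Z_2=0, draws=[], offspring=[], Z_3=0
gen 3: Z_3=0, draws=[], offspring=[], Z_4=0
gen 4: Z_4=0, draws=[], offspring=[], Z_5=0
gen 5: Z_5=0, draws=[], offspring=[], Z_6=0
gen 6: Z_6=0, draws=[], offspring=[], Z_7=0
gen 7: Z_7=0, draws=[], offspring=[], Z_8=0


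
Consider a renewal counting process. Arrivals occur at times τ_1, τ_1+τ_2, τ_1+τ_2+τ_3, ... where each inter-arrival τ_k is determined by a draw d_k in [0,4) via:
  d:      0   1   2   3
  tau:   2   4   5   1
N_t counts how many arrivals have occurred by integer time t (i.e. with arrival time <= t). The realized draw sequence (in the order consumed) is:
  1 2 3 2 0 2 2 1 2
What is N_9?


draw d_1=1: τ_1=4, arrival time A_1=4
draw d_2=2: τ_2=5, arrival time A_2=9
draw d_3=3: τ_3=1, arrival time A_3=10
draw d_4=2: τ_4=5, arrival time A_4=15
draw d_5=0: τ_5=2, arrival time A_5=17
draw d_6=2: τ_6=5, arrival time A_6=22
draw d_7=2: τ_7=5, arrival time A_7=27
draw d_8=1: τ_8=4, arrival time A_8=31
draw d_9=2: τ_9=5, arrival time A_9=36
N_t over t=0..9: 0:0 1:0 2:0 3:0 4:1 5:1 6:1 7:1 8:1 9:2

2


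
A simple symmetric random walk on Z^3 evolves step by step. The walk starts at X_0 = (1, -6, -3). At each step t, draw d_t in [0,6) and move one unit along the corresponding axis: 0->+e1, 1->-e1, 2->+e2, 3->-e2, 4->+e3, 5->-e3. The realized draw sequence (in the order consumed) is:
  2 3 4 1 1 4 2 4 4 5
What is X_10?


(-1, -5, 0)

t=0: X=(1, -6, -3), d=2 → +e2, X_1=(1, -5, -3)
t=1: X=(1, -5, -3), d=3 → -e2, X_2=(1, -6, -3)
t=2: X=(1, -6, -3), d=4 → +e3, X_3=(1, -6, -2)
t=3: X=(1, -6, -2), d=1 → -e1, X_4=(0, -6, -2)
t=4: X=(0, -6, -2), d=1 → -e1, X_5=(-1, -6, -2)
t=5: X=(-1, -6, -2), d=4 → +e3, X_6=(-1, -6, -1)
t=6: X=(-1, -6, -1), d=2 → +e2, X_7=(-1, -5, -1)
t=7: X=(-1, -5, -1), d=4 → +e3, X_8=(-1, -5, 0)
t=8: X=(-1, -5, 0), d=4 → +e3, X_9=(-1, -5, 1)
t=9: X=(-1, -5, 1), d=5 → -e3, X_10=(-1, -5, 0)


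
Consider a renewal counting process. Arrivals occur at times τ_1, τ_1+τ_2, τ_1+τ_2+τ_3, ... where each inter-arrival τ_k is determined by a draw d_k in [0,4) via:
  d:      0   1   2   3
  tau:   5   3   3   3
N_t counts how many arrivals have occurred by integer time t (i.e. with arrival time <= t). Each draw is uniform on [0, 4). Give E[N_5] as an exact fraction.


Inter-arrival values over d=0..3: [5, 3, 3, 3]
Each d has probability 1/4, so the pmf of τ is: f(3) = 3/4, f(5) = 1/4
Renewal equation for m(n) = E[N_n]: condition on τ_1 = k (if k <= n, one arrival plus a fresh copy on the remaining n−k steps): m(n) = F(n) + Σ_{k<=n} f(k)·m(n−k), where F(n) = P(τ <= n) and m(0) = 0
m(1) = F(1) = 0
m(2) = F(2) = 0
m(3) = F(3) = 3/4
m(4) = F(4) = 3/4
m(5) = F(5) = 1
E[N_5] = m(5) = 1

1


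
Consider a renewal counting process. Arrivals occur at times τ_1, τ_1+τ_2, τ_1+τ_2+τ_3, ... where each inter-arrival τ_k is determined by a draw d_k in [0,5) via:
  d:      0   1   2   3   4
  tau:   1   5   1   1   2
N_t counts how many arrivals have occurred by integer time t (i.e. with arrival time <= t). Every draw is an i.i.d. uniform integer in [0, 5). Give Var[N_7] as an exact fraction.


Inter-arrival values over d=0..4: [1, 5, 1, 1, 2]
Each d has probability 1/5, so the pmf of τ is: f(1) = 3/5, f(2) = 1/5, f(5) = 1/5
Let p_n(j) = P(N_n = j), with p_0 = [1]. Condition on τ_1: p_n(0) = P(τ > n), and for j >= 1, p_n(j) = Σ_{k<=n} f(k)·p_{n−k}(j−1)
p_1 = [2/5, 3/5]  (j = 0..1)
p_2 = [1/5, 11/25, 9/25]  (j = 0..2)
p_3 = [1/5, 1/5, 48/125, 27/125]  (j = 0..3)
p_4 = [1/5, 4/25, 26/125, 189/625, 81/625]  (j = 0..4)
p_5 = [0, 9/25, 17/125, 126/625, 702/3125, 243/3125]  (j = 0..5)
p_6 = [0, 3/25, 46/125, 77/625, 567/3125, 2511/15625, 729/15625]  (j = 0..6)
p_7 = [0, 1/25, 29/125, 8/25, 357/3125, 2403/15625, 8748/78125, 2187/78125]  (j = 0..7)
E[N_7] = Σ j·p_7(j) = 277947/78125;  E[N_7²] = Σ j²·p_7(j) = 1165891/78125
Var[N_7] = 1165891/78125 − (277947/78125)² = 13830699566/6103515625

13830699566/6103515625


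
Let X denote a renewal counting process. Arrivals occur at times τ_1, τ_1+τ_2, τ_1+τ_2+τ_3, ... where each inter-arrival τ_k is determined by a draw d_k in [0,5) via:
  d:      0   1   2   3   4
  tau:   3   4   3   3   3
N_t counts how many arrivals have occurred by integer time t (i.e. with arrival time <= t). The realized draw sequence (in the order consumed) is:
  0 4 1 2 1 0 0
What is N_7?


draw d_1=0: τ_1=3, arrival time A_1=3
draw d_2=4: τ_2=3, arrival time A_2=6
draw d_3=1: τ_3=4, arrival time A_3=10
draw d_4=2: τ_4=3, arrival time A_4=13
draw d_5=1: τ_5=4, arrival time A_5=17
draw d_6=0: τ_6=3, arrival time A_6=20
draw d_7=0: τ_7=3, arrival time A_7=23
N_t over t=0..7: 0:0 1:0 2:0 3:1 4:1 5:1 6:2 7:2

2


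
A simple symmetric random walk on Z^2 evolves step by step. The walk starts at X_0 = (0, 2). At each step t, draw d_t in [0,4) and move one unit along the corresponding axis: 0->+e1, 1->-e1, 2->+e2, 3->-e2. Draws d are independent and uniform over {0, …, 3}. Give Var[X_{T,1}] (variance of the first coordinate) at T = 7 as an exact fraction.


7/2

Outcome values over d=0..3: [1, -1, 0, 0]
Σy = 0, Σy² = 2, M = 4
μ = 0/4 = 0,  σ² = 2/4 − (0)² = 1/2
Independent increments: Var[X_7] = 7·σ² = 7·(1/2) = 7/2


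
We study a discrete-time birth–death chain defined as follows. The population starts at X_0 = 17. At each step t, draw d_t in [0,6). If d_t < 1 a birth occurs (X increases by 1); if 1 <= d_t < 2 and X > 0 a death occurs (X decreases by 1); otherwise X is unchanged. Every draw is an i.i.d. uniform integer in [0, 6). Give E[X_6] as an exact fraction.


X can drop by at most 1 per step and X_0 = 17 > T = 6, so X_t >= 17 − t >= 11 > 0 for every t <= 6: the floor at 0 (the 'and X > 0' condition) never binds. Hence X_6 = X_0 + Σ_{t<6} Y_t with i.i.d. increments Y_t = y(d_t) ∈ {+1, −1, 0}.
Outcome values over d=0..5: [1, -1, 0, 0, 0, 0]
Σy = 0, Σy² = 2, M = 6
μ = 0/6 = 0,  σ² = 2/6 − (0)² = 1/3
E[X_6] = 17 + 6·(0) = 17

17


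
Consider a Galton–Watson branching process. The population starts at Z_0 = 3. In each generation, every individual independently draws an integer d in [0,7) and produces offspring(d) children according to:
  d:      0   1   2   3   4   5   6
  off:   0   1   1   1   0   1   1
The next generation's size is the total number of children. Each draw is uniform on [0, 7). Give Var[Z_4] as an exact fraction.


3330000/5764801

Outcome values over d=0..6: [0, 1, 1, 1, 0, 1, 1]
Σy = 5, Σy² = 5, M = 7
μ = 5/7 = 5/7,  σ² = 5/7 − (5/7)² = 10/49
V_0 = 0, E_0 = 3
V_1 = 10/49·E_0 + (5/7)²·V_0 = 30/49;  E_1 = 15/7
V_2 = 10/49·E_1 + (5/7)²·V_1 = 1800/2401;  E_2 = 75/49
V_3 = 10/49·E_2 + (5/7)²·V_2 = 81750/117649;  E_3 = 375/343
V_4 = 10/49·E_3 + (5/7)²·V_3 = 3330000/5764801;  E_4 = 1875/2401


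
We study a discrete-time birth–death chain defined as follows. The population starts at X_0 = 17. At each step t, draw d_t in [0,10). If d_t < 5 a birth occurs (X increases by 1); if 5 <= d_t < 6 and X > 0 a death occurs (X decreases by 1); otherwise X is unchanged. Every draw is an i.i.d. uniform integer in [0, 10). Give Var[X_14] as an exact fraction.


154/25

X can drop by at most 1 per step and X_0 = 17 > T = 14, so X_t >= 17 − t >= 3 > 0 for every t <= 14: the floor at 0 (the 'and X > 0' condition) never binds. Hence X_14 = X_0 + Σ_{t<14} Y_t with i.i.d. increments Y_t = y(d_t) ∈ {+1, −1, 0}.
Outcome values over d=0..9: [1, 1, 1, 1, 1, -1, 0, 0, 0, 0]
Σy = 4, Σy² = 6, M = 10
μ = 4/10 = 2/5,  σ² = 6/10 − (2/5)² = 11/25
Independent increments: Var[X_14] = 14·σ² = 14·(11/25) = 154/25


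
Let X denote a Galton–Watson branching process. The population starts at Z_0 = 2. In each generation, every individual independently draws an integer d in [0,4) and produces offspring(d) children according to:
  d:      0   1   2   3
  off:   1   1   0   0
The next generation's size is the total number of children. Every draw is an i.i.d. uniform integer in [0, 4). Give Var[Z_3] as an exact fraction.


Outcome values over d=0..3: [1, 1, 0, 0]
Σy = 2, Σy² = 2, M = 4
μ = 2/4 = 1/2,  σ² = 2/4 − (1/2)² = 1/4
V_0 = 0, E_0 = 2
V_1 = 1/4·E_0 + (1/2)²·V_0 = 1/2;  E_1 = 1
V_2 = 1/4·E_1 + (1/2)²·V_1 = 3/8;  E_2 = 1/2
V_3 = 1/4·E_2 + (1/2)²·V_2 = 7/32;  E_3 = 1/4

7/32


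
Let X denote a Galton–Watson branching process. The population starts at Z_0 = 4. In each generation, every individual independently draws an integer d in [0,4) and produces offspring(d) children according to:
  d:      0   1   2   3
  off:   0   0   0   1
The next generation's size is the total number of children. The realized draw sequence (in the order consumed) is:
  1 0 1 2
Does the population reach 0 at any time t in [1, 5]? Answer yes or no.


yes

gen 0: Z_0=4, draws=[1, 0, 1, 2], offspring=[0, 0, 0, 0], Z_1=0
gen 1: Z_1=0, draws=[], offspring=[], Z_2=0
gen 2: Z_2=0, draws=[], offspring=[], Z_3=0
gen 3: Z_3=0, draws=[], offspring=[], Z_4=0
gen 4: Z_4=0, draws=[], offspring=[], Z_5=0


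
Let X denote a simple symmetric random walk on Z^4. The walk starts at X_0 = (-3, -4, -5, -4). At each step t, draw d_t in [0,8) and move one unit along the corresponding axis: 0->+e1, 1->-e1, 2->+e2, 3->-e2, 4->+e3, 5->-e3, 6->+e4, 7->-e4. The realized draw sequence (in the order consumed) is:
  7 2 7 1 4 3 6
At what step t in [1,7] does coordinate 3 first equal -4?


t=0: X=(-3, -4, -5, -4), d=7 → -e4, X_1=(-3, -4, -5, -5)
t=1: X=(-3, -4, -5, -5), d=2 → +e2, X_2=(-3, -3, -5, -5)
t=2: X=(-3, -3, -5, -5), d=7 → -e4, X_3=(-3, -3, -5, -6)
t=3: X=(-3, -3, -5, -6), d=1 → -e1, X_4=(-4, -3, -5, -6)
t=4: X=(-4, -3, -5, -6), d=4 → +e3, X_5=(-4, -3, -4, -6)
t=5: X=(-4, -3, -4, -6), d=3 → -e2, X_6=(-4, -4, -4, -6)
t=6: X=(-4, -4, -4, -6), d=6 → +e4, X_7=(-4, -4, -4, -5)

5


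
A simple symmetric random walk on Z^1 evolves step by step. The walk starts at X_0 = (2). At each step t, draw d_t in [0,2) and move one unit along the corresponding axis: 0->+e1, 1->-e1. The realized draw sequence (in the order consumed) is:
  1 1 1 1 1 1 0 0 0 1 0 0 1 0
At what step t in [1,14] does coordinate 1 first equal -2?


t=0: X=(2), d=1 → -e1, X_1=(1)
t=1: X=(1), d=1 → -e1, X_2=(0)
t=2: X=(0), d=1 → -e1, X_3=(-1)
t=3: X=(-1), d=1 → -e1, X_4=(-2)
t=4: X=(-2), d=1 → -e1, X_5=(-3)
t=5: X=(-3), d=1 → -e1, X_6=(-4)
t=6: X=(-4), d=0 → +e1, X_7=(-3)
t=7: X=(-3), d=0 → +e1, X_8=(-2)
t=8: X=(-2), d=0 → +e1, X_9=(-1)
t=9: X=(-1), d=1 → -e1, X_10=(-2)
t=10: X=(-2), d=0 → +e1, X_11=(-1)
t=11: X=(-1), d=0 → +e1, X_12=(0)
t=12: X=(0), d=1 → -e1, X_13=(-1)
t=13: X=(-1), d=0 → +e1, X_14=(0)

4


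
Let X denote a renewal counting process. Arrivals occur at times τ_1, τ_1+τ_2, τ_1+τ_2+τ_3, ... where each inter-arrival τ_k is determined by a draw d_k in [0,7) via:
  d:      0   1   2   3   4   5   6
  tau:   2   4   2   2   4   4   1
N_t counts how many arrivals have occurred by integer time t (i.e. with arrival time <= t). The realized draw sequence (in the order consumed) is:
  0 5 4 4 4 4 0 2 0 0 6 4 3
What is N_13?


draw d_1=0: τ_1=2, arrival time A_1=2
draw d_2=5: τ_2=4, arrival time A_2=6
draw d_3=4: τ_3=4, arrival time A_3=10
draw d_4=4: τ_4=4, arrival time A_4=14
draw d_5=4: τ_5=4, arrival time A_5=18
draw d_6=4: τ_6=4, arrival time A_6=22
draw d_7=0: τ_7=2, arrival time A_7=24
draw d_8=2: τ_8=2, arrival time A_8=26
draw d_9=0: τ_9=2, arrival time A_9=28
draw d_10=0: τ_10=2, arrival time A_10=30
draw d_11=6: τ_11=1, arrival time A_11=31
draw d_12=4: τ_12=4, arrival time A_12=35
draw d_13=3: τ_13=2, arrival time A_13=37
N_t over t=0..13: 0:0 1:0 2:1 3:1 4:1 5:1 6:2 7:2 8:2 9:2 10:3 11:3 12:3 13:3

3


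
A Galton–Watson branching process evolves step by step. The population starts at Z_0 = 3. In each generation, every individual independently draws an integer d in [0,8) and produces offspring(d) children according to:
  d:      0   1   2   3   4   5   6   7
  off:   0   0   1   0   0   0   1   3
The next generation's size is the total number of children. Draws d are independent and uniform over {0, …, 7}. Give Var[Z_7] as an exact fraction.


Outcome values over d=0..7: [0, 0, 1, 0, 0, 0, 1, 3]
Σy = 5, Σy² = 11, M = 8
μ = 5/8 = 5/8,  σ² = 11/8 − (5/8)² = 63/64
V_0 = 0, E_0 = 3
V_1 = 63/64·E_0 + (5/8)²·V_0 = 189/64;  E_1 = 15/8
V_2 = 63/64·E_1 + (5/8)²·V_1 = 12285/4096;  E_2 = 75/64
V_3 = 63/64·E_2 + (5/8)²·V_2 = 609525/262144;  E_3 = 375/512
V_4 = 63/64·E_3 + (5/8)²·V_3 = 27334125/16777216;  E_4 = 1875/4096
V_5 = 63/64·E_4 + (5/8)²·V_4 = 1167193125/1073741824;  E_5 = 9375/32768
V_6 = 63/64·E_5 + (5/8)²·V_5 = 48533428125/68719476736;  E_6 = 46875/262144
V_7 = 63/64·E_6 + (5/8)²·V_6 = 1987479703125/4398046511104;  E_7 = 234375/2097152

1987479703125/4398046511104


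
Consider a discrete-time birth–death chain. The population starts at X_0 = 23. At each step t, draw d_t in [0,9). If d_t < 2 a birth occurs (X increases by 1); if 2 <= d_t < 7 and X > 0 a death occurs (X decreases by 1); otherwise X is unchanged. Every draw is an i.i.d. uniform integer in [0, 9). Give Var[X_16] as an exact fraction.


32/3

X can drop by at most 1 per step and X_0 = 23 > T = 16, so X_t >= 23 − t >= 7 > 0 for every t <= 16: the floor at 0 (the 'and X > 0' condition) never binds. Hence X_16 = X_0 + Σ_{t<16} Y_t with i.i.d. increments Y_t = y(d_t) ∈ {+1, −1, 0}.
Outcome values over d=0..8: [1, 1, -1, -1, -1, -1, -1, 0, 0]
Σy = -3, Σy² = 7, M = 9
μ = -3/9 = -1/3,  σ² = 7/9 − (-1/3)² = 2/3
Independent increments: Var[X_16] = 16·σ² = 16·(2/3) = 32/3


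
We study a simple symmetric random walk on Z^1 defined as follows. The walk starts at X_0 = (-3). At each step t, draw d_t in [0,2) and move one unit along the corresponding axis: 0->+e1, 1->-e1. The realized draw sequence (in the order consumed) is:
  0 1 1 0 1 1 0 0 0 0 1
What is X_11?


t=0: X=(-3), d=0 → +e1, X_1=(-2)
t=1: X=(-2), d=1 → -e1, X_2=(-3)
t=2: X=(-3), d=1 → -e1, X_3=(-4)
t=3: X=(-4), d=0 → +e1, X_4=(-3)
t=4: X=(-3), d=1 → -e1, X_5=(-4)
t=5: X=(-4), d=1 → -e1, X_6=(-5)
t=6: X=(-5), d=0 → +e1, X_7=(-4)
t=7: X=(-4), d=0 → +e1, X_8=(-3)
t=8: X=(-3), d=0 → +e1, X_9=(-2)
t=9: X=(-2), d=0 → +e1, X_10=(-1)
t=10: X=(-1), d=1 → -e1, X_11=(-2)

(-2)


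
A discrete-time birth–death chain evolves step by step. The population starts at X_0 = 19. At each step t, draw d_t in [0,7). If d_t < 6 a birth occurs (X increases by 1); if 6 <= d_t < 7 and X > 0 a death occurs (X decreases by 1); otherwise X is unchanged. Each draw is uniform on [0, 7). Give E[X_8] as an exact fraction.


173/7

X can drop by at most 1 per step and X_0 = 19 > T = 8, so X_t >= 19 − t >= 11 > 0 for every t <= 8: the floor at 0 (the 'and X > 0' condition) never binds. Hence X_8 = X_0 + Σ_{t<8} Y_t with i.i.d. increments Y_t = y(d_t) ∈ {+1, −1, 0}.
Outcome values over d=0..6: [1, 1, 1, 1, 1, 1, -1]
Σy = 5, Σy² = 7, M = 7
μ = 5/7 = 5/7,  σ² = 7/7 − (5/7)² = 24/49
E[X_8] = 19 + 8·(5/7) = 173/7


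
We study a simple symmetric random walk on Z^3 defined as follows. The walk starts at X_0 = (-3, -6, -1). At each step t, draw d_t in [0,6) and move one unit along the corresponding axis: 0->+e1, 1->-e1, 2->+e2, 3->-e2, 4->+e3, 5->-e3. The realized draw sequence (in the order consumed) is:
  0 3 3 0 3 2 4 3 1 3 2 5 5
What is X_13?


(-2, -9, -2)

t=0: X=(-3, -6, -1), d=0 → +e1, X_1=(-2, -6, -1)
t=1: X=(-2, -6, -1), d=3 → -e2, X_2=(-2, -7, -1)
t=2: X=(-2, -7, -1), d=3 → -e2, X_3=(-2, -8, -1)
t=3: X=(-2, -8, -1), d=0 → +e1, X_4=(-1, -8, -1)
t=4: X=(-1, -8, -1), d=3 → -e2, X_5=(-1, -9, -1)
t=5: X=(-1, -9, -1), d=2 → +e2, X_6=(-1, -8, -1)
t=6: X=(-1, -8, -1), d=4 → +e3, X_7=(-1, -8, 0)
t=7: X=(-1, -8, 0), d=3 → -e2, X_8=(-1, -9, 0)
t=8: X=(-1, -9, 0), d=1 → -e1, X_9=(-2, -9, 0)
t=9: X=(-2, -9, 0), d=3 → -e2, X_10=(-2, -10, 0)
t=10: X=(-2, -10, 0), d=2 → +e2, X_11=(-2, -9, 0)
t=11: X=(-2, -9, 0), d=5 → -e3, X_12=(-2, -9, -1)
t=12: X=(-2, -9, -1), d=5 → -e3, X_13=(-2, -9, -2)


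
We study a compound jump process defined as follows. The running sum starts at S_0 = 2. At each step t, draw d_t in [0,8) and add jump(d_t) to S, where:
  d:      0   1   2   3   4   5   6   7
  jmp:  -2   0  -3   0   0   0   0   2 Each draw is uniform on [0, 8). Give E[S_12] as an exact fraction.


-5/2

Outcome values over d=0..7: [-2, 0, -3, 0, 0, 0, 0, 2]
Σy = -3, Σy² = 17, M = 8
μ = -3/8 = -3/8,  σ² = 17/8 − (-3/8)² = 127/64
E[S_12] = 2 + 12·(-3/8) = -5/2


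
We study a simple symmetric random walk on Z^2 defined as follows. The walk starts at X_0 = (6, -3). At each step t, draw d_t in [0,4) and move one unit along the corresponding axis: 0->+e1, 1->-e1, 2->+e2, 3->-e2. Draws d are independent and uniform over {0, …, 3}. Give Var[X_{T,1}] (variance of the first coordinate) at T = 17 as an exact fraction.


17/2

Outcome values over d=0..3: [1, -1, 0, 0]
Σy = 0, Σy² = 2, M = 4
μ = 0/4 = 0,  σ² = 2/4 − (0)² = 1/2
Independent increments: Var[X_17] = 17·σ² = 17·(1/2) = 17/2


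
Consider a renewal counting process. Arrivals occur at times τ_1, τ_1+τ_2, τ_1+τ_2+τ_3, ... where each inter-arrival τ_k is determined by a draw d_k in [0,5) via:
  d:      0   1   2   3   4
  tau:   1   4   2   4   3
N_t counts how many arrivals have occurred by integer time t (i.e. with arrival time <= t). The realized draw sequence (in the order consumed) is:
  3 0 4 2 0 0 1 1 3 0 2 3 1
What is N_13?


draw d_1=3: τ_1=4, arrival time A_1=4
draw d_2=0: τ_2=1, arrival time A_2=5
draw d_3=4: τ_3=3, arrival time A_3=8
draw d_4=2: τ_4=2, arrival time A_4=10
draw d_5=0: τ_5=1, arrival time A_5=11
draw d_6=0: τ_6=1, arrival time A_6=12
draw d_7=1: τ_7=4, arrival time A_7=16
draw d_8=1: τ_8=4, arrival time A_8=20
draw d_9=3: τ_9=4, arrival time A_9=24
draw d_10=0: τ_10=1, arrival time A_10=25
draw d_11=2: τ_11=2, arrival time A_11=27
draw d_12=3: τ_12=4, arrival time A_12=31
draw d_13=1: τ_13=4, arrival time A_13=35
N_t over t=0..13: 0:0 1:0 2:0 3:0 4:1 5:2 6:2 7:2 8:3 9:3 10:4 11:5 12:6 13:6

6


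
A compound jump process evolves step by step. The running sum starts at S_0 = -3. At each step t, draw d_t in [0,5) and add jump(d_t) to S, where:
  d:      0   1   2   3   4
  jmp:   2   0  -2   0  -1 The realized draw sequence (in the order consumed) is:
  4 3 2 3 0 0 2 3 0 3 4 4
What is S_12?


-4

t=0: S=-3, d=4, jump=-1, S_1=-4
t=1: S=-4, d=3, jump=0, S_2=-4
t=2: S=-4, d=2, jump=-2, S_3=-6
t=3: S=-6, d=3, jump=0, S_4=-6
t=4: S=-6, d=0, jump=2, S_5=-4
t=5: S=-4, d=0, jump=2, S_6=-2
t=6: S=-2, d=2, jump=-2, S_7=-4
t=7: S=-4, d=3, jump=0, S_8=-4
t=8: S=-4, d=0, jump=2, S_9=-2
t=9: S=-2, d=3, jump=0, S_10=-2
t=10: S=-2, d=4, jump=-1, S_11=-3
t=11: S=-3, d=4, jump=-1, S_12=-4


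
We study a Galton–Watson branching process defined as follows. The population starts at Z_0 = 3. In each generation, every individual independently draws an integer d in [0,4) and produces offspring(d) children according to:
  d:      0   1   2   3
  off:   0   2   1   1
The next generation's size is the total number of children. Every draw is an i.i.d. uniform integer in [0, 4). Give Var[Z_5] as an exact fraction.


Outcome values over d=0..3: [0, 2, 1, 1]
Σy = 4, Σy² = 6, M = 4
μ = 4/4 = 1,  σ² = 6/4 − (1)² = 1/2
V_0 = 0, E_0 = 3
V_1 = 1/2·E_0 + (1)²·V_0 = 3/2;  E_1 = 3
V_2 = 1/2·E_1 + (1)²·V_1 = 3;  E_2 = 3
V_3 = 1/2·E_2 + (1)²·V_2 = 9/2;  E_3 = 3
V_4 = 1/2·E_3 + (1)²·V_3 = 6;  E_4 = 3
V_5 = 1/2·E_4 + (1)²·V_4 = 15/2;  E_5 = 3

15/2


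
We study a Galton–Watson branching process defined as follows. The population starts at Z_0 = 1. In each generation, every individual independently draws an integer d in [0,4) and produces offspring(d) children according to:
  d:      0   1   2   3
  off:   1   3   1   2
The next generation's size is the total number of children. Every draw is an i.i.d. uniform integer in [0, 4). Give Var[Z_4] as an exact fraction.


Outcome values over d=0..3: [1, 3, 1, 2]
Σy = 7, Σy² = 15, M = 4
μ = 7/4 = 7/4,  σ² = 15/4 − (7/4)² = 11/16
V_0 = 0, E_0 = 1
V_1 = 11/16·E_0 + (7/4)²·V_0 = 11/16;  E_1 = 7/4
V_2 = 11/16·E_1 + (7/4)²·V_1 = 847/256;  E_2 = 49/16
V_3 = 11/16·E_2 + (7/4)²·V_2 = 50127/4096;  E_3 = 343/64
V_4 = 11/16·E_3 + (7/4)²·V_3 = 2697695/65536;  E_4 = 2401/256

2697695/65536


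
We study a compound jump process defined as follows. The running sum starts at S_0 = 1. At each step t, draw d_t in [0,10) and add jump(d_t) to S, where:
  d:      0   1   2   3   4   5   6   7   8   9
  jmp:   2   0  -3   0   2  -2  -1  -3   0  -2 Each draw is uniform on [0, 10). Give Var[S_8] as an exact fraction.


Outcome values over d=0..9: [2, 0, -3, 0, 2, -2, -1, -3, 0, -2]
Σy = -7, Σy² = 35, M = 10
μ = -7/10 = -7/10,  σ² = 35/10 − (-7/10)² = 301/100
Independent increments: Var[S_8] = 8·σ² = 8·(301/100) = 602/25

602/25


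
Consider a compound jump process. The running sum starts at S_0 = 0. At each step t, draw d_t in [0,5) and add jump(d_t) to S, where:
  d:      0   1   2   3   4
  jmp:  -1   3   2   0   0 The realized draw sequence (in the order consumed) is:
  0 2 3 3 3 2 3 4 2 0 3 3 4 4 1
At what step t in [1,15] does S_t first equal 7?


t=0: S=0, d=0, jump=-1, S_1=-1
t=1: S=-1, d=2, jump=2, S_2=1
t=2: S=1, d=3, jump=0, S_3=1
t=3: S=1, d=3, jump=0, S_4=1
t=4: S=1, d=3, jump=0, S_5=1
t=5: S=1, d=2, jump=2, S_6=3
t=6: S=3, d=3, jump=0, S_7=3
t=7: S=3, d=4, jump=0, S_8=3
t=8: S=3, d=2, jump=2, S_9=5
t=9: S=5, d=0, jump=-1, S_10=4
t=10: S=4, d=3, jump=0, S_11=4
t=11: S=4, d=3, jump=0, S_12=4
t=12: S=4, d=4, jump=0, S_13=4
t=13: S=4, d=4, jump=0, S_14=4
t=14: S=4, d=1, jump=3, S_15=7

15


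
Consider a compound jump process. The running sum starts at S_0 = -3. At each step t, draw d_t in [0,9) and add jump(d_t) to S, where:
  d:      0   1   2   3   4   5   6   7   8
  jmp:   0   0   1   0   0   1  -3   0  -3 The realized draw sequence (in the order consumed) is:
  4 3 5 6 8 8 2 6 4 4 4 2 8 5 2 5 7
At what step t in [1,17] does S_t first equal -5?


4

t=0: S=-3, d=4, jump=0, S_1=-3
t=1: S=-3, d=3, jump=0, S_2=-3
t=2: S=-3, d=5, jump=1, S_3=-2
t=3: S=-2, d=6, jump=-3, S_4=-5
t=4: S=-5, d=8, jump=-3, S_5=-8
t=5: S=-8, d=8, jump=-3, S_6=-11
t=6: S=-11, d=2, jump=1, S_7=-10
t=7: S=-10, d=6, jump=-3, S_8=-13
t=8: S=-13, d=4, jump=0, S_9=-13
t=9: S=-13, d=4, jump=0, S_10=-13
t=10: S=-13, d=4, jump=0, S_11=-13
t=11: S=-13, d=2, jump=1, S_12=-12
t=12: S=-12, d=8, jump=-3, S_13=-15
t=13: S=-15, d=5, jump=1, S_14=-14
t=14: S=-14, d=2, jump=1, S_15=-13
t=15: S=-13, d=5, jump=1, S_16=-12
t=16: S=-12, d=7, jump=0, S_17=-12


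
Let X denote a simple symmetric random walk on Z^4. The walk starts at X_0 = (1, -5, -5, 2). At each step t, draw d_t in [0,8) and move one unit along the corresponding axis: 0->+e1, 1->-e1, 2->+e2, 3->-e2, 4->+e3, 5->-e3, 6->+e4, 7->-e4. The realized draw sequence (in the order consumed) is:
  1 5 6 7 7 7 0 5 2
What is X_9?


t=0: X=(1, -5, -5, 2), d=1 → -e1, X_1=(0, -5, -5, 2)
t=1: X=(0, -5, -5, 2), d=5 → -e3, X_2=(0, -5, -6, 2)
t=2: X=(0, -5, -6, 2), d=6 → +e4, X_3=(0, -5, -6, 3)
t=3: X=(0, -5, -6, 3), d=7 → -e4, X_4=(0, -5, -6, 2)
t=4: X=(0, -5, -6, 2), d=7 → -e4, X_5=(0, -5, -6, 1)
t=5: X=(0, -5, -6, 1), d=7 → -e4, X_6=(0, -5, -6, 0)
t=6: X=(0, -5, -6, 0), d=0 → +e1, X_7=(1, -5, -6, 0)
t=7: X=(1, -5, -6, 0), d=5 → -e3, X_8=(1, -5, -7, 0)
t=8: X=(1, -5, -7, 0), d=2 → +e2, X_9=(1, -4, -7, 0)

(1, -4, -7, 0)


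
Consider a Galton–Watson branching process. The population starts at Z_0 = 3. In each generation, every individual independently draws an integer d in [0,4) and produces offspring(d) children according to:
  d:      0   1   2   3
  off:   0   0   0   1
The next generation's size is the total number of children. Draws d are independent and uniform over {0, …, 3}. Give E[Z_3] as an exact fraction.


3/64

Outcome values over d=0..3: [0, 0, 0, 1]
Σy = 1, Σy² = 1, M = 4
μ = 1/4 = 1/4,  σ² = 1/4 − (1/4)² = 3/16
E[Z_0] = 3
E[Z_1] = 1/4·E[Z_0] = 3/4
E[Z_2] = 1/4·E[Z_1] = 3/16
E[Z_3] = 1/4·E[Z_2] = 3/64


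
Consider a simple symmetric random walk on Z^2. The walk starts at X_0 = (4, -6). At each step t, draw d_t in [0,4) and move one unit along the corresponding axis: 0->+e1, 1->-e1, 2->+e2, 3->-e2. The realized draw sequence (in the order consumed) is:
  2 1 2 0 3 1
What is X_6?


(3, -5)

t=0: X=(4, -6), d=2 → +e2, X_1=(4, -5)
t=1: X=(4, -5), d=1 → -e1, X_2=(3, -5)
t=2: X=(3, -5), d=2 → +e2, X_3=(3, -4)
t=3: X=(3, -4), d=0 → +e1, X_4=(4, -4)
t=4: X=(4, -4), d=3 → -e2, X_5=(4, -5)
t=5: X=(4, -5), d=1 → -e1, X_6=(3, -5)


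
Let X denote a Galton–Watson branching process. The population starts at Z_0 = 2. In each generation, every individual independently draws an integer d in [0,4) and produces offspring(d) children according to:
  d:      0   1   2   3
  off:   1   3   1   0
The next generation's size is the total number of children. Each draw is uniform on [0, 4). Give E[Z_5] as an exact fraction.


Outcome values over d=0..3: [1, 3, 1, 0]
Σy = 5, Σy² = 11, M = 4
μ = 5/4 = 5/4,  σ² = 11/4 − (5/4)² = 19/16
E[Z_0] = 2
E[Z_1] = 5/4·E[Z_0] = 5/2
E[Z_2] = 5/4·E[Z_1] = 25/8
E[Z_3] = 5/4·E[Z_2] = 125/32
E[Z_4] = 5/4·E[Z_3] = 625/128
E[Z_5] = 5/4·E[Z_4] = 3125/512

3125/512


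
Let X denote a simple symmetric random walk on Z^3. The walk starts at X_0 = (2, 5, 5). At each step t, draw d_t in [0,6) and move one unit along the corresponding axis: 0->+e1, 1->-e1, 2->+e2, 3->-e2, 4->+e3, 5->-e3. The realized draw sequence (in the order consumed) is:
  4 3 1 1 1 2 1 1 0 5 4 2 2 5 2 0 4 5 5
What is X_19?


(-1, 8, 4)

t=0: X=(2, 5, 5), d=4 → +e3, X_1=(2, 5, 6)
t=1: X=(2, 5, 6), d=3 → -e2, X_2=(2, 4, 6)
t=2: X=(2, 4, 6), d=1 → -e1, X_3=(1, 4, 6)
t=3: X=(1, 4, 6), d=1 → -e1, X_4=(0, 4, 6)
t=4: X=(0, 4, 6), d=1 → -e1, X_5=(-1, 4, 6)
t=5: X=(-1, 4, 6), d=2 → +e2, X_6=(-1, 5, 6)
t=6: X=(-1, 5, 6), d=1 → -e1, X_7=(-2, 5, 6)
t=7: X=(-2, 5, 6), d=1 → -e1, X_8=(-3, 5, 6)
t=8: X=(-3, 5, 6), d=0 → +e1, X_9=(-2, 5, 6)
t=9: X=(-2, 5, 6), d=5 → -e3, X_10=(-2, 5, 5)
t=10: X=(-2, 5, 5), d=4 → +e3, X_11=(-2, 5, 6)
t=11: X=(-2, 5, 6), d=2 → +e2, X_12=(-2, 6, 6)
t=12: X=(-2, 6, 6), d=2 → +e2, X_13=(-2, 7, 6)
t=13: X=(-2, 7, 6), d=5 → -e3, X_14=(-2, 7, 5)
t=14: X=(-2, 7, 5), d=2 → +e2, X_15=(-2, 8, 5)
t=15: X=(-2, 8, 5), d=0 → +e1, X_16=(-1, 8, 5)
t=16: X=(-1, 8, 5), d=4 → +e3, X_17=(-1, 8, 6)
t=17: X=(-1, 8, 6), d=5 → -e3, X_18=(-1, 8, 5)
t=18: X=(-1, 8, 5), d=5 → -e3, X_19=(-1, 8, 4)


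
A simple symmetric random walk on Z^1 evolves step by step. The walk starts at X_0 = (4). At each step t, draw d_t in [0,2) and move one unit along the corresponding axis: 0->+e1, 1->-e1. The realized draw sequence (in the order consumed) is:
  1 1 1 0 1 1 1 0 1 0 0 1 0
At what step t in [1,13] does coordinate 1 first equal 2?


t=0: X=(4), d=1 → -e1, X_1=(3)
t=1: X=(3), d=1 → -e1, X_2=(2)
t=2: X=(2), d=1 → -e1, X_3=(1)
t=3: X=(1), d=0 → +e1, X_4=(2)
t=4: X=(2), d=1 → -e1, X_5=(1)
t=5: X=(1), d=1 → -e1, X_6=(0)
t=6: X=(0), d=1 → -e1, X_7=(-1)
t=7: X=(-1), d=0 → +e1, X_8=(0)
t=8: X=(0), d=1 → -e1, X_9=(-1)
t=9: X=(-1), d=0 → +e1, X_10=(0)
t=10: X=(0), d=0 → +e1, X_11=(1)
t=11: X=(1), d=1 → -e1, X_12=(0)
t=12: X=(0), d=0 → +e1, X_13=(1)

2


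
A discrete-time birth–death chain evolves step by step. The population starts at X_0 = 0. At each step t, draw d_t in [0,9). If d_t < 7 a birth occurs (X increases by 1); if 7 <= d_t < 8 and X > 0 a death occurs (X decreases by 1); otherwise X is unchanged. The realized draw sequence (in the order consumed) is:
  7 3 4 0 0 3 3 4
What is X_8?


t=0: X=0, d=7 → hold, X_1=0
t=1: X=0, d=3 → birth, X_2=1
t=2: X=1, d=4 → birth, X_3=2
t=3: X=2, d=0 → birth, X_4=3
t=4: X=3, d=0 → birth, X_5=4
t=5: X=4, d=3 → birth, X_6=5
t=6: X=5, d=3 → birth, X_7=6
t=7: X=6, d=4 → birth, X_8=7

7


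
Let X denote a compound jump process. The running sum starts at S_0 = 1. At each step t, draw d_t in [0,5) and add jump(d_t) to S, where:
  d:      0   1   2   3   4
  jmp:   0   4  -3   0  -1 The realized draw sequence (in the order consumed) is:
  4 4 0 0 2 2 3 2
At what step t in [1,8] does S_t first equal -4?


5

t=0: S=1, d=4, jump=-1, S_1=0
t=1: S=0, d=4, jump=-1, S_2=-1
t=2: S=-1, d=0, jump=0, S_3=-1
t=3: S=-1, d=0, jump=0, S_4=-1
t=4: S=-1, d=2, jump=-3, S_5=-4
t=5: S=-4, d=2, jump=-3, S_6=-7
t=6: S=-7, d=3, jump=0, S_7=-7
t=7: S=-7, d=2, jump=-3, S_8=-10


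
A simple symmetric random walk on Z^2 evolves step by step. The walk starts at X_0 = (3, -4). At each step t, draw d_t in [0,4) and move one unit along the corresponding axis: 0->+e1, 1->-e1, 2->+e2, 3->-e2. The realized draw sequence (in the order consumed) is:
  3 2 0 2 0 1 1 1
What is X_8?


t=0: X=(3, -4), d=3 → -e2, X_1=(3, -5)
t=1: X=(3, -5), d=2 → +e2, X_2=(3, -4)
t=2: X=(3, -4), d=0 → +e1, X_3=(4, -4)
t=3: X=(4, -4), d=2 → +e2, X_4=(4, -3)
t=4: X=(4, -3), d=0 → +e1, X_5=(5, -3)
t=5: X=(5, -3), d=1 → -e1, X_6=(4, -3)
t=6: X=(4, -3), d=1 → -e1, X_7=(3, -3)
t=7: X=(3, -3), d=1 → -e1, X_8=(2, -3)

(2, -3)


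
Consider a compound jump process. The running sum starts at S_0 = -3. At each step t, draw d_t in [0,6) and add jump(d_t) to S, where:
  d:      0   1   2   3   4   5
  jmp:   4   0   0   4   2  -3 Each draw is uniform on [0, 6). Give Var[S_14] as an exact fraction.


1547/18

Outcome values over d=0..5: [4, 0, 0, 4, 2, -3]
Σy = 7, Σy² = 45, M = 6
μ = 7/6 = 7/6,  σ² = 45/6 − (7/6)² = 221/36
Independent increments: Var[S_14] = 14·σ² = 14·(221/36) = 1547/18


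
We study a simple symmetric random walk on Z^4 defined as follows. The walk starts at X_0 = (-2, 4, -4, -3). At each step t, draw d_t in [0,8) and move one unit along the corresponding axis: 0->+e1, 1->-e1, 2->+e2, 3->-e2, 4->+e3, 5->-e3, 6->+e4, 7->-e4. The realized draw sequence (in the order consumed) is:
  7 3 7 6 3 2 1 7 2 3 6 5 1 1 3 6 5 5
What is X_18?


t=0: X=(-2, 4, -4, -3), d=7 → -e4, X_1=(-2, 4, -4, -4)
t=1: X=(-2, 4, -4, -4), d=3 → -e2, X_2=(-2, 3, -4, -4)
t=2: X=(-2, 3, -4, -4), d=7 → -e4, X_3=(-2, 3, -4, -5)
t=3: X=(-2, 3, -4, -5), d=6 → +e4, X_4=(-2, 3, -4, -4)
t=4: X=(-2, 3, -4, -4), d=3 → -e2, X_5=(-2, 2, -4, -4)
t=5: X=(-2, 2, -4, -4), d=2 → +e2, X_6=(-2, 3, -4, -4)
t=6: X=(-2, 3, -4, -4), d=1 → -e1, X_7=(-3, 3, -4, -4)
t=7: X=(-3, 3, -4, -4), d=7 → -e4, X_8=(-3, 3, -4, -5)
t=8: X=(-3, 3, -4, -5), d=2 → +e2, X_9=(-3, 4, -4, -5)
t=9: X=(-3, 4, -4, -5), d=3 → -e2, X_10=(-3, 3, -4, -5)
t=10: X=(-3, 3, -4, -5), d=6 → +e4, X_11=(-3, 3, -4, -4)
t=11: X=(-3, 3, -4, -4), d=5 → -e3, X_12=(-3, 3, -5, -4)
t=12: X=(-3, 3, -5, -4), d=1 → -e1, X_13=(-4, 3, -5, -4)
t=13: X=(-4, 3, -5, -4), d=1 → -e1, X_14=(-5, 3, -5, -4)
t=14: X=(-5, 3, -5, -4), d=3 → -e2, X_15=(-5, 2, -5, -4)
t=15: X=(-5, 2, -5, -4), d=6 → +e4, X_16=(-5, 2, -5, -3)
t=16: X=(-5, 2, -5, -3), d=5 → -e3, X_17=(-5, 2, -6, -3)
t=17: X=(-5, 2, -6, -3), d=5 → -e3, X_18=(-5, 2, -7, -3)

(-5, 2, -7, -3)


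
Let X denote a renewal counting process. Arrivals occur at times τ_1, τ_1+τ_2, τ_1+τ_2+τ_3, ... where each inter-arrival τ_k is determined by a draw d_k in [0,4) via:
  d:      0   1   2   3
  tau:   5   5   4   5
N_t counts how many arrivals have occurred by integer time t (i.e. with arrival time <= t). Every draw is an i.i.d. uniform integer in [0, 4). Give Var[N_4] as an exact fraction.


3/16

Inter-arrival values over d=0..3: [5, 5, 4, 5]
Each d has probability 1/4, so the pmf of τ is: f(4) = 1/4, f(5) = 3/4
Let p_n(j) = P(N_n = j), with p_0 = [1]. Condition on τ_1: p_n(0) = P(τ > n), and for j >= 1, p_n(j) = Σ_{k<=n} f(k)·p_{n−k}(j−1)
p_1 = [1]  (j = 0)
p_2 = [1]  (j = 0)
p_3 = [1]  (j = 0)
p_4 = [3/4, 1/4]  (j = 0..1)
E[N_4] = Σ j·p_4(j) = 1/4;  E[N_4²] = Σ j²·p_4(j) = 1/4
Var[N_4] = 1/4 − (1/4)² = 3/16


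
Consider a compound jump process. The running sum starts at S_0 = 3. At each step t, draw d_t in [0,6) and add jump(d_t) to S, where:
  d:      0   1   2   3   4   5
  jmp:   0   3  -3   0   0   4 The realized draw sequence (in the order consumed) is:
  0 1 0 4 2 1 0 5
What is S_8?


t=0: S=3, d=0, jump=0, S_1=3
t=1: S=3, d=1, jump=3, S_2=6
t=2: S=6, d=0, jump=0, S_3=6
t=3: S=6, d=4, jump=0, S_4=6
t=4: S=6, d=2, jump=-3, S_5=3
t=5: S=3, d=1, jump=3, S_6=6
t=6: S=6, d=0, jump=0, S_7=6
t=7: S=6, d=5, jump=4, S_8=10

10


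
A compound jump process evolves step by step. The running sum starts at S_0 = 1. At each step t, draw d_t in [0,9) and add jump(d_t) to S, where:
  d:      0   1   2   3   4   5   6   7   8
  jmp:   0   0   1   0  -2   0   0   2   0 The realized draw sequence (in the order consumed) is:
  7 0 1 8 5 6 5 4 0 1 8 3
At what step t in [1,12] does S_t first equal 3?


1

t=0: S=1, d=7, jump=2, S_1=3
t=1: S=3, d=0, jump=0, S_2=3
t=2: S=3, d=1, jump=0, S_3=3
t=3: S=3, d=8, jump=0, S_4=3
t=4: S=3, d=5, jump=0, S_5=3
t=5: S=3, d=6, jump=0, S_6=3
t=6: S=3, d=5, jump=0, S_7=3
t=7: S=3, d=4, jump=-2, S_8=1
t=8: S=1, d=0, jump=0, S_9=1
t=9: S=1, d=1, jump=0, S_10=1
t=10: S=1, d=8, jump=0, S_11=1
t=11: S=1, d=3, jump=0, S_12=1


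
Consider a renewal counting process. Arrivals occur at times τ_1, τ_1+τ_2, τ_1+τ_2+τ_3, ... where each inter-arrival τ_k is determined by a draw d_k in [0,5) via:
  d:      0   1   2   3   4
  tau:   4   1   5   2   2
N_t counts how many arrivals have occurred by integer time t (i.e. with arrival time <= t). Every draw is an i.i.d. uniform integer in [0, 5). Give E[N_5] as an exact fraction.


Inter-arrival values over d=0..4: [4, 1, 5, 2, 2]
Each d has probability 1/5, so the pmf of τ is: f(1) = 1/5, f(2) = 2/5, f(4) = 1/5, f(5) = 1/5
Renewal equation for m(n) = E[N_n]: condition on τ_1 = k (if k <= n, one arrival plus a fresh copy on the remaining n−k steps): m(n) = F(n) + Σ_{k<=n} f(k)·m(n−k), where F(n) = P(τ <= n) and m(0) = 0
m(1) = F(1) = 1/5
m(2) = F(2) + f(1)·m(1) = 3/5 + 1/5·1/5 = 16/25
m(3) = F(3) + f(1)·m(2) + f(2)·m(1) = 3/5 + 1/5·16/25 + 2/5·1/5 = 101/125
m(4) = F(4) + f(1)·m(3) + f(2)·m(2) = 4/5 + 1/5·101/125 + 2/5·16/25 = 761/625
m(5) = F(5) + f(1)·m(4) + f(2)·m(3) + f(4)·m(1) = 1 + 1/5·761/625 + 2/5·101/125 + 1/5·1/5 = 5021/3125
E[N_5] = m(5) = 5021/3125

5021/3125


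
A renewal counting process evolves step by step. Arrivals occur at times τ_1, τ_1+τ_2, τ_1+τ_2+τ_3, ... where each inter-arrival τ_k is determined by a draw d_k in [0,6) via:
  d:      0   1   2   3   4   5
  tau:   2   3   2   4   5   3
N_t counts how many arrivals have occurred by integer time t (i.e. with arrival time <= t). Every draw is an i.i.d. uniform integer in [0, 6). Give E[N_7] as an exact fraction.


Inter-arrival values over d=0..5: [2, 3, 2, 4, 5, 3]
Each d has probability 1/6, so the pmf of τ is: f(2) = 1/3, f(3) = 1/3, f(4) = 1/6, f(5) = 1/6
Renewal equation for m(n) = E[N_n]: condition on τ_1 = k (if k <= n, one arrival plus a fresh copy on the remaining n−k steps): m(n) = F(n) + Σ_{k<=n} f(k)·m(n−k), where F(n) = P(τ <= n) and m(0) = 0
m(1) = F(1) = 0
m(2) = F(2) = 1/3
m(3) = F(3) = 2/3
m(4) = F(4) + f(2)·m(2) = 5/6 + 1/3·1/3 = 17/18
m(5) = F(5) + f(2)·m(3) + f(3)·m(2) = 1 + 1/3·2/3 + 1/3·1/3 = 4/3
m(6) = F(6) + f(2)·m(4) + f(3)·m(3) + f(4)·m(2) = 1 + 1/3·17/18 + 1/3·2/3 + 1/6·1/3 = 43/27
m(7) = F(7) + f(2)·m(5) + f(3)·m(4) + f(4)·m(3) + f(5)·m(2) = 1 + 1/3·4/3 + 1/3·17/18 + 1/6·2/3 + 1/6·1/3 = 52/27
E[N_7] = m(7) = 52/27

52/27


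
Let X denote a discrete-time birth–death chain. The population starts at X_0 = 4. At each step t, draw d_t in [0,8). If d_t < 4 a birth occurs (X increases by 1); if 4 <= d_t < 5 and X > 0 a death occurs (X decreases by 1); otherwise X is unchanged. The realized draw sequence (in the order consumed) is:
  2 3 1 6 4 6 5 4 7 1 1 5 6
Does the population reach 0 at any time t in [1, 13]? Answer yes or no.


t=0: X=4, d=2 → birth, X_1=5
t=1: X=5, d=3 → birth, X_2=6
t=2: X=6, d=1 → birth, X_3=7
t=3: X=7, d=6 → hold, X_4=7
t=4: X=7, d=4 → death, X_5=6
t=5: X=6, d=6 → hold, X_6=6
t=6: X=6, d=5 → hold, X_7=6
t=7: X=6, d=4 → death, X_8=5
t=8: X=5, d=7 → hold, X_9=5
t=9: X=5, d=1 → birth, X_10=6
t=10: X=6, d=1 → birth, X_11=7
t=11: X=7, d=5 → hold, X_12=7
t=12: X=7, d=6 → hold, X_13=7

no


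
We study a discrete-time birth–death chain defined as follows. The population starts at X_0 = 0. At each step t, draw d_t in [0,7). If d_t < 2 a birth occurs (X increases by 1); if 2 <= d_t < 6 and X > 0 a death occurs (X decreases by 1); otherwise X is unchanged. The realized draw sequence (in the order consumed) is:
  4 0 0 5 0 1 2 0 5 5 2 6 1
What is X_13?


1

t=0: X=0, d=4 → hold, X_1=0
t=1: X=0, d=0 → birth, X_2=1
t=2: X=1, d=0 → birth, X_3=2
t=3: X=2, d=5 → death, X_4=1
t=4: X=1, d=0 → birth, X_5=2
t=5: X=2, d=1 → birth, X_6=3
t=6: X=3, d=2 → death, X_7=2
t=7: X=2, d=0 → birth, X_8=3
t=8: X=3, d=5 → death, X_9=2
t=9: X=2, d=5 → death, X_10=1
t=10: X=1, d=2 → death, X_11=0
t=11: X=0, d=6 → hold, X_12=0
t=12: X=0, d=1 → birth, X_13=1


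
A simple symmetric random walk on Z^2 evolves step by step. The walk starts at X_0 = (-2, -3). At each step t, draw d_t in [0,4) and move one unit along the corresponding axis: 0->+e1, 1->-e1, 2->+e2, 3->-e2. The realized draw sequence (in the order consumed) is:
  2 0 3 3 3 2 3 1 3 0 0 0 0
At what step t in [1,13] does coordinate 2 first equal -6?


t=0: X=(-2, -3), d=2 → +e2, X_1=(-2, -2)
t=1: X=(-2, -2), d=0 → +e1, X_2=(-1, -2)
t=2: X=(-1, -2), d=3 → -e2, X_3=(-1, -3)
t=3: X=(-1, -3), d=3 → -e2, X_4=(-1, -4)
t=4: X=(-1, -4), d=3 → -e2, X_5=(-1, -5)
t=5: X=(-1, -5), d=2 → +e2, X_6=(-1, -4)
t=6: X=(-1, -4), d=3 → -e2, X_7=(-1, -5)
t=7: X=(-1, -5), d=1 → -e1, X_8=(-2, -5)
t=8: X=(-2, -5), d=3 → -e2, X_9=(-2, -6)
t=9: X=(-2, -6), d=0 → +e1, X_10=(-1, -6)
t=10: X=(-1, -6), d=0 → +e1, X_11=(0, -6)
t=11: X=(0, -6), d=0 → +e1, X_12=(1, -6)
t=12: X=(1, -6), d=0 → +e1, X_13=(2, -6)

9


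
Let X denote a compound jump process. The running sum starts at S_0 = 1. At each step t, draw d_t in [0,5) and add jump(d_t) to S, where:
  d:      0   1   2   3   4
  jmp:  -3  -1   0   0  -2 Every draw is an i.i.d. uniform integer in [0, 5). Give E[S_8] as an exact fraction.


Outcome values over d=0..4: [-3, -1, 0, 0, -2]
Σy = -6, Σy² = 14, M = 5
μ = -6/5 = -6/5,  σ² = 14/5 − (-6/5)² = 34/25
E[S_8] = 1 + 8·(-6/5) = -43/5

-43/5


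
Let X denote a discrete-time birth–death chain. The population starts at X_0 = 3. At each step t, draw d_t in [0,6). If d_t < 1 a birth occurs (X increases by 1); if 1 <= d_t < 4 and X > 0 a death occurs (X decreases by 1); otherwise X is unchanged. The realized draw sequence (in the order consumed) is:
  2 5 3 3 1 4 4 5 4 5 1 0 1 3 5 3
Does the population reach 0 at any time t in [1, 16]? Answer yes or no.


t=0: X=3, d=2 → death, X_1=2
t=1: X=2, d=5 → hold, X_2=2
t=2: X=2, d=3 → death, X_3=1
t=3: X=1, d=3 → death, X_4=0
t=4: X=0, d=1 → hold, X_5=0
t=5: X=0, d=4 → hold, X_6=0
t=6: X=0, d=4 → hold, X_7=0
t=7: X=0, d=5 → hold, X_8=0
t=8: X=0, d=4 → hold, X_9=0
t=9: X=0, d=5 → hold, X_10=0
t=10: X=0, d=1 → hold, X_11=0
t=11: X=0, d=0 → birth, X_12=1
t=12: X=1, d=1 → death, X_13=0
t=13: X=0, d=3 → hold, X_14=0
t=14: X=0, d=5 → hold, X_15=0
t=15: X=0, d=3 → hold, X_16=0

yes


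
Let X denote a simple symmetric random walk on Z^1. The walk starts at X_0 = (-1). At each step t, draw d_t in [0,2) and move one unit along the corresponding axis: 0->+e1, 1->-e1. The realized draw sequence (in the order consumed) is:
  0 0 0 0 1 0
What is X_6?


(3)

t=0: X=(-1), d=0 → +e1, X_1=(0)
t=1: X=(0), d=0 → +e1, X_2=(1)
t=2: X=(1), d=0 → +e1, X_3=(2)
t=3: X=(2), d=0 → +e1, X_4=(3)
t=4: X=(3), d=1 → -e1, X_5=(2)
t=5: X=(2), d=0 → +e1, X_6=(3)
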